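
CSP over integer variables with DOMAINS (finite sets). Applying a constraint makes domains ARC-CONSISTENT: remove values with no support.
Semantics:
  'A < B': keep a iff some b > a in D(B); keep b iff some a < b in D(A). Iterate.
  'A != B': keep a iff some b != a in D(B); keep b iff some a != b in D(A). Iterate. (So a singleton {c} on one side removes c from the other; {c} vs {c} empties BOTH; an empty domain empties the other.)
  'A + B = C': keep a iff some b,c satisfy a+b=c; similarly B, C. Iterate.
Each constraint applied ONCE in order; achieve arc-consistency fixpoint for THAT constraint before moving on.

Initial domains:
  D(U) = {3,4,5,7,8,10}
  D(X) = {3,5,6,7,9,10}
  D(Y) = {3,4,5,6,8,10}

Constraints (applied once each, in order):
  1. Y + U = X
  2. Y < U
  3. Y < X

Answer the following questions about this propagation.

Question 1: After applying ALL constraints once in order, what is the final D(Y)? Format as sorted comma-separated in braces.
Answer: {3,4,5,6}

Derivation:
Constraint 1 (Y + U = X) on D(Y)={3,4,5,6,8,10} D(U)={3,4,5,7,8,10} D(X)={3,5,6,7,9,10}: Y {3,4,5,6,8,10}->{3,4,5,6}; U {3,4,5,7,8,10}->{3,4,5,7}; X {3,5,6,7,9,10}->{6,7,9,10}
Constraint 2 (Y < U) on D(Y)={3,4,5,6} D(U)={3,4,5,7}: U {3,4,5,7}->{4,5,7}
Constraint 3 (Y < X) on D(Y)={3,4,5,6} D(X)={6,7,9,10}: no change
So after all 3 constraints: D(Y) = {3,4,5,6}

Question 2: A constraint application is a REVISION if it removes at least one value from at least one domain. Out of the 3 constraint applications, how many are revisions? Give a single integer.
Answer: 2

Derivation:
Constraint 1 (Y + U = X) on D(Y)={3,4,5,6,8,10} D(U)={3,4,5,7,8,10} D(X)={3,5,6,7,9,10}: Y {3,4,5,6,8,10}->{3,4,5,6}; U {3,4,5,7,8,10}->{3,4,5,7}; X {3,5,6,7,9,10}->{6,7,9,10} => REVISION
Constraint 2 (Y < U) on D(Y)={3,4,5,6} D(U)={3,4,5,7}: U {3,4,5,7}->{4,5,7} => REVISION
Constraint 3 (Y < X) on D(Y)={3,4,5,6} D(X)={6,7,9,10}: no change => not a revision
Total revisions = 2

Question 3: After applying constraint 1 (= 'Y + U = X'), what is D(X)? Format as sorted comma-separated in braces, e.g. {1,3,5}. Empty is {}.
Constraint 1 (Y + U = X) on D(Y)={3,4,5,6,8,10} D(U)={3,4,5,7,8,10} D(X)={3,5,6,7,9,10}: Y {3,4,5,6,8,10}->{3,4,5,6}; U {3,4,5,7,8,10}->{3,4,5,7}; X {3,5,6,7,9,10}->{6,7,9,10}
So after constraint 1: D(X) = {6,7,9,10}

Answer: {6,7,9,10}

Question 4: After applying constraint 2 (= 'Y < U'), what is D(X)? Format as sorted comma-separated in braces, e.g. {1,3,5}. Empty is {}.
Constraint 1 (Y + U = X) on D(Y)={3,4,5,6,8,10} D(U)={3,4,5,7,8,10} D(X)={3,5,6,7,9,10}: Y {3,4,5,6,8,10}->{3,4,5,6}; U {3,4,5,7,8,10}->{3,4,5,7}; X {3,5,6,7,9,10}->{6,7,9,10}
Constraint 2 (Y < U) on D(Y)={3,4,5,6} D(U)={3,4,5,7}: U {3,4,5,7}->{4,5,7}
So after constraint 2: D(X) = {6,7,9,10}

Answer: {6,7,9,10}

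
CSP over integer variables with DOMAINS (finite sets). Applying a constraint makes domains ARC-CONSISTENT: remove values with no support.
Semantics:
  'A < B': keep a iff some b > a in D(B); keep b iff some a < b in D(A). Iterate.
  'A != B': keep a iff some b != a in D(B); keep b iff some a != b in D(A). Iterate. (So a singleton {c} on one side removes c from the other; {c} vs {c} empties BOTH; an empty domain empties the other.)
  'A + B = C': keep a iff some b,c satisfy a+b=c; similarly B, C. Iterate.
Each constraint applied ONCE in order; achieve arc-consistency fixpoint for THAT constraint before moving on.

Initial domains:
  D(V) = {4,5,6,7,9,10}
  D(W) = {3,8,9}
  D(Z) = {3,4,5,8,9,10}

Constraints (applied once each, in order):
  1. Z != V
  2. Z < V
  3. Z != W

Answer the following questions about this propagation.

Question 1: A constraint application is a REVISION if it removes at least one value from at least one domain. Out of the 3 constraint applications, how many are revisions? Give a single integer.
Constraint 1 (Z != V) on D(Z)={3,4,5,8,9,10} D(V)={4,5,6,7,9,10}: no change => not a revision
Constraint 2 (Z < V) on D(Z)={3,4,5,8,9,10} D(V)={4,5,6,7,9,10}: Z {3,4,5,8,9,10}->{3,4,5,8,9} => REVISION
Constraint 3 (Z != W) on D(Z)={3,4,5,8,9} D(W)={3,8,9}: no change => not a revision
Total revisions = 1

Answer: 1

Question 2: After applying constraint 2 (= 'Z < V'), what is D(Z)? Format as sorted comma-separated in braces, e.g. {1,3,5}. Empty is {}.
Answer: {3,4,5,8,9}

Derivation:
Constraint 1 (Z != V) on D(Z)={3,4,5,8,9,10} D(V)={4,5,6,7,9,10}: no change
Constraint 2 (Z < V) on D(Z)={3,4,5,8,9,10} D(V)={4,5,6,7,9,10}: Z {3,4,5,8,9,10}->{3,4,5,8,9}
So after constraint 2: D(Z) = {3,4,5,8,9}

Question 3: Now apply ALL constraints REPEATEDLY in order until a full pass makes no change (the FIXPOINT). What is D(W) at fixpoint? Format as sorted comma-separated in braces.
Answer: {3,8,9}

Derivation:
pass 0 (initial): D(W)={3,8,9}
pass 1: Z {3,4,5,8,9,10}->{3,4,5,8,9}
pass 2: no change
Fixpoint after 2 passes: D(W) = {3,8,9}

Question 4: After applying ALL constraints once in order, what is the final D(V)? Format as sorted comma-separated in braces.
Constraint 1 (Z != V) on D(Z)={3,4,5,8,9,10} D(V)={4,5,6,7,9,10}: no change
Constraint 2 (Z < V) on D(Z)={3,4,5,8,9,10} D(V)={4,5,6,7,9,10}: Z {3,4,5,8,9,10}->{3,4,5,8,9}
Constraint 3 (Z != W) on D(Z)={3,4,5,8,9} D(W)={3,8,9}: no change
So after all 3 constraints: D(V) = {4,5,6,7,9,10}

Answer: {4,5,6,7,9,10}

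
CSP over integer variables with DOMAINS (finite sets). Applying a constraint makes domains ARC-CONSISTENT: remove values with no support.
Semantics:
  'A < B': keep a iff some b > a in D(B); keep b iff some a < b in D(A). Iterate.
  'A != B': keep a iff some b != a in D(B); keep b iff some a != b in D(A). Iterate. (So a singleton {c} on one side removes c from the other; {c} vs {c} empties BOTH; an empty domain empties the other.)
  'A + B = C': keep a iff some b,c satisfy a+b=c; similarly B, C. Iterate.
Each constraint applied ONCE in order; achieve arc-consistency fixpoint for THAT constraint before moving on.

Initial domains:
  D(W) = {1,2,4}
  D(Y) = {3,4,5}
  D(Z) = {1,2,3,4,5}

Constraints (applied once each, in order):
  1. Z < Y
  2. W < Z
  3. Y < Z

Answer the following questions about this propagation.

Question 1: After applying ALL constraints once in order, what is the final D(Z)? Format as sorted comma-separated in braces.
Constraint 1 (Z < Y) on D(Z)={1,2,3,4,5} D(Y)={3,4,5}: Z {1,2,3,4,5}->{1,2,3,4}
Constraint 2 (W < Z) on D(W)={1,2,4} D(Z)={1,2,3,4}: W {1,2,4}->{1,2}; Z {1,2,3,4}->{2,3,4}
Constraint 3 (Y < Z) on D(Y)={3,4,5} D(Z)={2,3,4}: Y {3,4,5}->{3}; Z {2,3,4}->{4}
So after all 3 constraints: D(Z) = {4}

Answer: {4}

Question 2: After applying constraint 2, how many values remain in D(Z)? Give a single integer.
Constraint 1 (Z < Y) on D(Z)={1,2,3,4,5} D(Y)={3,4,5}: Z {1,2,3,4,5}->{1,2,3,4}
Constraint 2 (W < Z) on D(W)={1,2,4} D(Z)={1,2,3,4}: W {1,2,4}->{1,2}; Z {1,2,3,4}->{2,3,4}
So after constraint 2: D(Z)={2,3,4}, size = 3

Answer: 3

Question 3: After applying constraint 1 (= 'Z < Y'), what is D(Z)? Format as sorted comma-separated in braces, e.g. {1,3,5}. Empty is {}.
Answer: {1,2,3,4}

Derivation:
Constraint 1 (Z < Y) on D(Z)={1,2,3,4,5} D(Y)={3,4,5}: Z {1,2,3,4,5}->{1,2,3,4}
So after constraint 1: D(Z) = {1,2,3,4}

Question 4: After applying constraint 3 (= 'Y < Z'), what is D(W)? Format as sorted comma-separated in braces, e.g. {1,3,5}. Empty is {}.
Answer: {1,2}

Derivation:
Constraint 1 (Z < Y) on D(Z)={1,2,3,4,5} D(Y)={3,4,5}: Z {1,2,3,4,5}->{1,2,3,4}
Constraint 2 (W < Z) on D(W)={1,2,4} D(Z)={1,2,3,4}: W {1,2,4}->{1,2}; Z {1,2,3,4}->{2,3,4}
Constraint 3 (Y < Z) on D(Y)={3,4,5} D(Z)={2,3,4}: Y {3,4,5}->{3}; Z {2,3,4}->{4}
So after constraint 3: D(W) = {1,2}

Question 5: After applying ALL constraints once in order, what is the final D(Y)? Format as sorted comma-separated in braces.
Answer: {3}

Derivation:
Constraint 1 (Z < Y) on D(Z)={1,2,3,4,5} D(Y)={3,4,5}: Z {1,2,3,4,5}->{1,2,3,4}
Constraint 2 (W < Z) on D(W)={1,2,4} D(Z)={1,2,3,4}: W {1,2,4}->{1,2}; Z {1,2,3,4}->{2,3,4}
Constraint 3 (Y < Z) on D(Y)={3,4,5} D(Z)={2,3,4}: Y {3,4,5}->{3}; Z {2,3,4}->{4}
So after all 3 constraints: D(Y) = {3}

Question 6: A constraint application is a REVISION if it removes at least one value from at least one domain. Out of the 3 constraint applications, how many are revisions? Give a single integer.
Constraint 1 (Z < Y) on D(Z)={1,2,3,4,5} D(Y)={3,4,5}: Z {1,2,3,4,5}->{1,2,3,4} => REVISION
Constraint 2 (W < Z) on D(W)={1,2,4} D(Z)={1,2,3,4}: W {1,2,4}->{1,2}; Z {1,2,3,4}->{2,3,4} => REVISION
Constraint 3 (Y < Z) on D(Y)={3,4,5} D(Z)={2,3,4}: Y {3,4,5}->{3}; Z {2,3,4}->{4} => REVISION
Total revisions = 3

Answer: 3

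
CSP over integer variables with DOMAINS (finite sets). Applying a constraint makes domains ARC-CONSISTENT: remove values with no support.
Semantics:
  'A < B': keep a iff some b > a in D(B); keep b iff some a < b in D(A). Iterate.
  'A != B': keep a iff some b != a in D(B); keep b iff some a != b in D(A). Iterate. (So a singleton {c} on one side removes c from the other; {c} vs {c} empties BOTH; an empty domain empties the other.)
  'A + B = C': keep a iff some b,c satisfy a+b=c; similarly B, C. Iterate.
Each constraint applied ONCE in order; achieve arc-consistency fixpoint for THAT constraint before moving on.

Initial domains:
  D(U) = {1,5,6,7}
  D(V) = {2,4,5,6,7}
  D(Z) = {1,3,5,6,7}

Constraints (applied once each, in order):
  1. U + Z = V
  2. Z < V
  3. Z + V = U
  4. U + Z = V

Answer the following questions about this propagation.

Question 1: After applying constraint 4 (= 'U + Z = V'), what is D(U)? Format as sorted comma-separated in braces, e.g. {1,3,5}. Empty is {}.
Answer: {}

Derivation:
Constraint 1 (U + Z = V) on D(U)={1,5,6,7} D(Z)={1,3,5,6,7} D(V)={2,4,5,6,7}: U {1,5,6,7}->{1,5,6}; Z {1,3,5,6,7}->{1,3,5,6}; V {2,4,5,6,7}->{2,4,6,7}
Constraint 2 (Z < V) on D(Z)={1,3,5,6} D(V)={2,4,6,7}: no change
Constraint 3 (Z + V = U) on D(Z)={1,3,5,6} D(V)={2,4,6,7} D(U)={1,5,6}: Z {1,3,5,6}->{1,3}; V {2,4,6,7}->{2,4}; U {1,5,6}->{5}
Constraint 4 (U + Z = V) on D(U)={5} D(Z)={1,3} D(V)={2,4}: U {5}->{}; Z {1,3}->{}; V {2,4}->{}
So after constraint 4: D(U) = {}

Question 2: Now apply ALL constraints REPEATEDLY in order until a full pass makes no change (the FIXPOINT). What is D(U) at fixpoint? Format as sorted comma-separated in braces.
Answer: {}

Derivation:
pass 0 (initial): D(U)={1,5,6,7}
pass 1: U {1,5,6,7}->{}; V {2,4,5,6,7}->{}; Z {1,3,5,6,7}->{}
pass 2: no change
Fixpoint after 2 passes: D(U) = {}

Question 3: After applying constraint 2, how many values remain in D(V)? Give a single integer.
Constraint 1 (U + Z = V) on D(U)={1,5,6,7} D(Z)={1,3,5,6,7} D(V)={2,4,5,6,7}: U {1,5,6,7}->{1,5,6}; Z {1,3,5,6,7}->{1,3,5,6}; V {2,4,5,6,7}->{2,4,6,7}
Constraint 2 (Z < V) on D(Z)={1,3,5,6} D(V)={2,4,6,7}: no change
So after constraint 2: D(V)={2,4,6,7}, size = 4

Answer: 4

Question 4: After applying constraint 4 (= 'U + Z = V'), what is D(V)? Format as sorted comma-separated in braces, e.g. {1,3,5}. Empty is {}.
Constraint 1 (U + Z = V) on D(U)={1,5,6,7} D(Z)={1,3,5,6,7} D(V)={2,4,5,6,7}: U {1,5,6,7}->{1,5,6}; Z {1,3,5,6,7}->{1,3,5,6}; V {2,4,5,6,7}->{2,4,6,7}
Constraint 2 (Z < V) on D(Z)={1,3,5,6} D(V)={2,4,6,7}: no change
Constraint 3 (Z + V = U) on D(Z)={1,3,5,6} D(V)={2,4,6,7} D(U)={1,5,6}: Z {1,3,5,6}->{1,3}; V {2,4,6,7}->{2,4}; U {1,5,6}->{5}
Constraint 4 (U + Z = V) on D(U)={5} D(Z)={1,3} D(V)={2,4}: U {5}->{}; Z {1,3}->{}; V {2,4}->{}
So after constraint 4: D(V) = {}

Answer: {}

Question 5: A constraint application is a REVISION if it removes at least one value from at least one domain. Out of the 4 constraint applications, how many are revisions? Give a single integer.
Answer: 3

Derivation:
Constraint 1 (U + Z = V) on D(U)={1,5,6,7} D(Z)={1,3,5,6,7} D(V)={2,4,5,6,7}: U {1,5,6,7}->{1,5,6}; Z {1,3,5,6,7}->{1,3,5,6}; V {2,4,5,6,7}->{2,4,6,7} => REVISION
Constraint 2 (Z < V) on D(Z)={1,3,5,6} D(V)={2,4,6,7}: no change => not a revision
Constraint 3 (Z + V = U) on D(Z)={1,3,5,6} D(V)={2,4,6,7} D(U)={1,5,6}: Z {1,3,5,6}->{1,3}; V {2,4,6,7}->{2,4}; U {1,5,6}->{5} => REVISION
Constraint 4 (U + Z = V) on D(U)={5} D(Z)={1,3} D(V)={2,4}: U {5}->{}; Z {1,3}->{}; V {2,4}->{} => REVISION
Total revisions = 3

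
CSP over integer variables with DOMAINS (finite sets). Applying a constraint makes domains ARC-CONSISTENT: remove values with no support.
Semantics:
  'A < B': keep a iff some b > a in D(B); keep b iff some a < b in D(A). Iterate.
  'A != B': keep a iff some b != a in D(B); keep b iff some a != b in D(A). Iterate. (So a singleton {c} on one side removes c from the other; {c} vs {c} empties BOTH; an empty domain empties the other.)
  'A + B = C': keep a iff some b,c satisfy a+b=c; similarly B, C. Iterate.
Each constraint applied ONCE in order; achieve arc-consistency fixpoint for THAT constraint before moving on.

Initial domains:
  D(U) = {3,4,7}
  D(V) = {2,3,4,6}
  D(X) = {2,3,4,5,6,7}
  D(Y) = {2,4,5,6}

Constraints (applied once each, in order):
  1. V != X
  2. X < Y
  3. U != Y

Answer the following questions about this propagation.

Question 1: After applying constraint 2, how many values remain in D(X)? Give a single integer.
Answer: 4

Derivation:
Constraint 1 (V != X) on D(V)={2,3,4,6} D(X)={2,3,4,5,6,7}: no change
Constraint 2 (X < Y) on D(X)={2,3,4,5,6,7} D(Y)={2,4,5,6}: X {2,3,4,5,6,7}->{2,3,4,5}; Y {2,4,5,6}->{4,5,6}
So after constraint 2: D(X)={2,3,4,5}, size = 4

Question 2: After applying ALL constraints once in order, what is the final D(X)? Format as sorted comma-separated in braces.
Answer: {2,3,4,5}

Derivation:
Constraint 1 (V != X) on D(V)={2,3,4,6} D(X)={2,3,4,5,6,7}: no change
Constraint 2 (X < Y) on D(X)={2,3,4,5,6,7} D(Y)={2,4,5,6}: X {2,3,4,5,6,7}->{2,3,4,5}; Y {2,4,5,6}->{4,5,6}
Constraint 3 (U != Y) on D(U)={3,4,7} D(Y)={4,5,6}: no change
So after all 3 constraints: D(X) = {2,3,4,5}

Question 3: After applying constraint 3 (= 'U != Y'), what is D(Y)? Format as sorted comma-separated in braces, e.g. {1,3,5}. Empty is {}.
Constraint 1 (V != X) on D(V)={2,3,4,6} D(X)={2,3,4,5,6,7}: no change
Constraint 2 (X < Y) on D(X)={2,3,4,5,6,7} D(Y)={2,4,5,6}: X {2,3,4,5,6,7}->{2,3,4,5}; Y {2,4,5,6}->{4,5,6}
Constraint 3 (U != Y) on D(U)={3,4,7} D(Y)={4,5,6}: no change
So after constraint 3: D(Y) = {4,5,6}

Answer: {4,5,6}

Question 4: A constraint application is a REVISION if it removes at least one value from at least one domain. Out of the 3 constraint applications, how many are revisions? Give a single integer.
Answer: 1

Derivation:
Constraint 1 (V != X) on D(V)={2,3,4,6} D(X)={2,3,4,5,6,7}: no change => not a revision
Constraint 2 (X < Y) on D(X)={2,3,4,5,6,7} D(Y)={2,4,5,6}: X {2,3,4,5,6,7}->{2,3,4,5}; Y {2,4,5,6}->{4,5,6} => REVISION
Constraint 3 (U != Y) on D(U)={3,4,7} D(Y)={4,5,6}: no change => not a revision
Total revisions = 1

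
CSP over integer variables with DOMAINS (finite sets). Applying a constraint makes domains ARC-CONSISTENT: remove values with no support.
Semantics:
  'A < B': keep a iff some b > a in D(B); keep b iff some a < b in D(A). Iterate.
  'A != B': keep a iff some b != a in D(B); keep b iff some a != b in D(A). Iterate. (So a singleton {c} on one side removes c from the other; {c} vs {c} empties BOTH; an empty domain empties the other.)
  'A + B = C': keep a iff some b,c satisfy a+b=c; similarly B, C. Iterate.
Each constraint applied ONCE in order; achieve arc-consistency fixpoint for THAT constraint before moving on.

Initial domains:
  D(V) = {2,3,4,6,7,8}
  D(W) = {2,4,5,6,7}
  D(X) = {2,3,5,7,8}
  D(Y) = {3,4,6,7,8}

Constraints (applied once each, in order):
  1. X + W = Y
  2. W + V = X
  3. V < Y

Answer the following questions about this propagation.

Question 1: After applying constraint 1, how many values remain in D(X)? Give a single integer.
Constraint 1 (X + W = Y) on D(X)={2,3,5,7,8} D(W)={2,4,5,6,7} D(Y)={3,4,6,7,8}: X {2,3,5,7,8}->{2,3,5}; W {2,4,5,6,7}->{2,4,5,6}; Y {3,4,6,7,8}->{4,6,7,8}
So after constraint 1: D(X)={2,3,5}, size = 3

Answer: 3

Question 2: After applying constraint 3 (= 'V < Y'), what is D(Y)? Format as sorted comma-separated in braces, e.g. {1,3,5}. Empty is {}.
Answer: {4,6,7,8}

Derivation:
Constraint 1 (X + W = Y) on D(X)={2,3,5,7,8} D(W)={2,4,5,6,7} D(Y)={3,4,6,7,8}: X {2,3,5,7,8}->{2,3,5}; W {2,4,5,6,7}->{2,4,5,6}; Y {3,4,6,7,8}->{4,6,7,8}
Constraint 2 (W + V = X) on D(W)={2,4,5,6} D(V)={2,3,4,6,7,8} D(X)={2,3,5}: W {2,4,5,6}->{2}; V {2,3,4,6,7,8}->{3}; X {2,3,5}->{5}
Constraint 3 (V < Y) on D(V)={3} D(Y)={4,6,7,8}: no change
So after constraint 3: D(Y) = {4,6,7,8}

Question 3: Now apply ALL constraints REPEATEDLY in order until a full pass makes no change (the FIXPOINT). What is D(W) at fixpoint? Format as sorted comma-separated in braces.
Answer: {2}

Derivation:
pass 0 (initial): D(W)={2,4,5,6,7}
pass 1: V {2,3,4,6,7,8}->{3}; W {2,4,5,6,7}->{2}; X {2,3,5,7,8}->{5}; Y {3,4,6,7,8}->{4,6,7,8}
pass 2: Y {4,6,7,8}->{7}
pass 3: no change
Fixpoint after 3 passes: D(W) = {2}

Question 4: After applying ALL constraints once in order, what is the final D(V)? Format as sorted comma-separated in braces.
Answer: {3}

Derivation:
Constraint 1 (X + W = Y) on D(X)={2,3,5,7,8} D(W)={2,4,5,6,7} D(Y)={3,4,6,7,8}: X {2,3,5,7,8}->{2,3,5}; W {2,4,5,6,7}->{2,4,5,6}; Y {3,4,6,7,8}->{4,6,7,8}
Constraint 2 (W + V = X) on D(W)={2,4,5,6} D(V)={2,3,4,6,7,8} D(X)={2,3,5}: W {2,4,5,6}->{2}; V {2,3,4,6,7,8}->{3}; X {2,3,5}->{5}
Constraint 3 (V < Y) on D(V)={3} D(Y)={4,6,7,8}: no change
So after all 3 constraints: D(V) = {3}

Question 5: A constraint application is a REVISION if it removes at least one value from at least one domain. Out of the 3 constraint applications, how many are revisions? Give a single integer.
Answer: 2

Derivation:
Constraint 1 (X + W = Y) on D(X)={2,3,5,7,8} D(W)={2,4,5,6,7} D(Y)={3,4,6,7,8}: X {2,3,5,7,8}->{2,3,5}; W {2,4,5,6,7}->{2,4,5,6}; Y {3,4,6,7,8}->{4,6,7,8} => REVISION
Constraint 2 (W + V = X) on D(W)={2,4,5,6} D(V)={2,3,4,6,7,8} D(X)={2,3,5}: W {2,4,5,6}->{2}; V {2,3,4,6,7,8}->{3}; X {2,3,5}->{5} => REVISION
Constraint 3 (V < Y) on D(V)={3} D(Y)={4,6,7,8}: no change => not a revision
Total revisions = 2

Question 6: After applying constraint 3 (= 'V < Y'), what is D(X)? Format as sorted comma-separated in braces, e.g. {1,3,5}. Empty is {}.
Answer: {5}

Derivation:
Constraint 1 (X + W = Y) on D(X)={2,3,5,7,8} D(W)={2,4,5,6,7} D(Y)={3,4,6,7,8}: X {2,3,5,7,8}->{2,3,5}; W {2,4,5,6,7}->{2,4,5,6}; Y {3,4,6,7,8}->{4,6,7,8}
Constraint 2 (W + V = X) on D(W)={2,4,5,6} D(V)={2,3,4,6,7,8} D(X)={2,3,5}: W {2,4,5,6}->{2}; V {2,3,4,6,7,8}->{3}; X {2,3,5}->{5}
Constraint 3 (V < Y) on D(V)={3} D(Y)={4,6,7,8}: no change
So after constraint 3: D(X) = {5}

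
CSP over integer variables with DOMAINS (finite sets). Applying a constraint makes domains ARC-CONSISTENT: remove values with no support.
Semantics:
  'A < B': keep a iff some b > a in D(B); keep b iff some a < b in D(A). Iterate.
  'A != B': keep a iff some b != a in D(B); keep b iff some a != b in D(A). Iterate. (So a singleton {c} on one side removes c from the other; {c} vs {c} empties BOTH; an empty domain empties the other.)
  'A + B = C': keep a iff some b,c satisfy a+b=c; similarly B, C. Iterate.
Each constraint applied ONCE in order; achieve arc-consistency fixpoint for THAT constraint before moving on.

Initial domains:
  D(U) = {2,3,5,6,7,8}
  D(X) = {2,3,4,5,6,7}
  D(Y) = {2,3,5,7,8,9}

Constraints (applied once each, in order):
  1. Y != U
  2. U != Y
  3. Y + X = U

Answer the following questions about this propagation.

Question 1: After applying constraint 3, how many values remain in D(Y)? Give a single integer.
Constraint 1 (Y != U) on D(Y)={2,3,5,7,8,9} D(U)={2,3,5,6,7,8}: no change
Constraint 2 (U != Y) on D(U)={2,3,5,6,7,8} D(Y)={2,3,5,7,8,9}: no change
Constraint 3 (Y + X = U) on D(Y)={2,3,5,7,8,9} D(X)={2,3,4,5,6,7} D(U)={2,3,5,6,7,8}: Y {2,3,5,7,8,9}->{2,3,5}; X {2,3,4,5,6,7}->{2,3,4,5,6}; U {2,3,5,6,7,8}->{5,6,7,8}
So after constraint 3: D(Y)={2,3,5}, size = 3

Answer: 3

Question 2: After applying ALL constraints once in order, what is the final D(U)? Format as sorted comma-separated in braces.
Constraint 1 (Y != U) on D(Y)={2,3,5,7,8,9} D(U)={2,3,5,6,7,8}: no change
Constraint 2 (U != Y) on D(U)={2,3,5,6,7,8} D(Y)={2,3,5,7,8,9}: no change
Constraint 3 (Y + X = U) on D(Y)={2,3,5,7,8,9} D(X)={2,3,4,5,6,7} D(U)={2,3,5,6,7,8}: Y {2,3,5,7,8,9}->{2,3,5}; X {2,3,4,5,6,7}->{2,3,4,5,6}; U {2,3,5,6,7,8}->{5,6,7,8}
So after all 3 constraints: D(U) = {5,6,7,8}

Answer: {5,6,7,8}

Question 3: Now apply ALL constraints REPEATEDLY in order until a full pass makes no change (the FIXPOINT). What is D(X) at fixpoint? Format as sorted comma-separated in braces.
pass 0 (initial): D(X)={2,3,4,5,6,7}
pass 1: U {2,3,5,6,7,8}->{5,6,7,8}; X {2,3,4,5,6,7}->{2,3,4,5,6}; Y {2,3,5,7,8,9}->{2,3,5}
pass 2: no change
Fixpoint after 2 passes: D(X) = {2,3,4,5,6}

Answer: {2,3,4,5,6}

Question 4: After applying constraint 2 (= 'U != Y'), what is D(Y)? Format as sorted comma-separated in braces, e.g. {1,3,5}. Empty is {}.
Answer: {2,3,5,7,8,9}

Derivation:
Constraint 1 (Y != U) on D(Y)={2,3,5,7,8,9} D(U)={2,3,5,6,7,8}: no change
Constraint 2 (U != Y) on D(U)={2,3,5,6,7,8} D(Y)={2,3,5,7,8,9}: no change
So after constraint 2: D(Y) = {2,3,5,7,8,9}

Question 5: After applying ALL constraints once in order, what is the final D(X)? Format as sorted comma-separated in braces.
Answer: {2,3,4,5,6}

Derivation:
Constraint 1 (Y != U) on D(Y)={2,3,5,7,8,9} D(U)={2,3,5,6,7,8}: no change
Constraint 2 (U != Y) on D(U)={2,3,5,6,7,8} D(Y)={2,3,5,7,8,9}: no change
Constraint 3 (Y + X = U) on D(Y)={2,3,5,7,8,9} D(X)={2,3,4,5,6,7} D(U)={2,3,5,6,7,8}: Y {2,3,5,7,8,9}->{2,3,5}; X {2,3,4,5,6,7}->{2,3,4,5,6}; U {2,3,5,6,7,8}->{5,6,7,8}
So after all 3 constraints: D(X) = {2,3,4,5,6}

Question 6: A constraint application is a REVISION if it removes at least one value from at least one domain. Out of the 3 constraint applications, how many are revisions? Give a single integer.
Answer: 1

Derivation:
Constraint 1 (Y != U) on D(Y)={2,3,5,7,8,9} D(U)={2,3,5,6,7,8}: no change => not a revision
Constraint 2 (U != Y) on D(U)={2,3,5,6,7,8} D(Y)={2,3,5,7,8,9}: no change => not a revision
Constraint 3 (Y + X = U) on D(Y)={2,3,5,7,8,9} D(X)={2,3,4,5,6,7} D(U)={2,3,5,6,7,8}: Y {2,3,5,7,8,9}->{2,3,5}; X {2,3,4,5,6,7}->{2,3,4,5,6}; U {2,3,5,6,7,8}->{5,6,7,8} => REVISION
Total revisions = 1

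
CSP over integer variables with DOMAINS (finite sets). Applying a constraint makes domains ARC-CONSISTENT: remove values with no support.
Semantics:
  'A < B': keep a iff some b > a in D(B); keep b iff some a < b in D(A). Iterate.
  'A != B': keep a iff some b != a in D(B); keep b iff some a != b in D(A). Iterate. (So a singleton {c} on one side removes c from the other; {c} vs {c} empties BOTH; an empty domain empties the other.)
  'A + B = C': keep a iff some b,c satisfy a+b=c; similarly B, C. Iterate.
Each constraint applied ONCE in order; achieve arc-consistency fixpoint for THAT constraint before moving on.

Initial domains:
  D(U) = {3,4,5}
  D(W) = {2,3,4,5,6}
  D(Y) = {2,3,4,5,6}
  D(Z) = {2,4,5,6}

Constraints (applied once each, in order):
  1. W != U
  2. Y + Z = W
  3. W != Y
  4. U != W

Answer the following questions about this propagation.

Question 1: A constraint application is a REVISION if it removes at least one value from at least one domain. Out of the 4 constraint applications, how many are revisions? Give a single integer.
Constraint 1 (W != U) on D(W)={2,3,4,5,6} D(U)={3,4,5}: no change => not a revision
Constraint 2 (Y + Z = W) on D(Y)={2,3,4,5,6} D(Z)={2,4,5,6} D(W)={2,3,4,5,6}: Y {2,3,4,5,6}->{2,3,4}; Z {2,4,5,6}->{2,4}; W {2,3,4,5,6}->{4,5,6} => REVISION
Constraint 3 (W != Y) on D(W)={4,5,6} D(Y)={2,3,4}: no change => not a revision
Constraint 4 (U != W) on D(U)={3,4,5} D(W)={4,5,6}: no change => not a revision
Total revisions = 1

Answer: 1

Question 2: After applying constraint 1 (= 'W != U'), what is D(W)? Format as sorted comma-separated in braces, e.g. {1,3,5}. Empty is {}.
Answer: {2,3,4,5,6}

Derivation:
Constraint 1 (W != U) on D(W)={2,3,4,5,6} D(U)={3,4,5}: no change
So after constraint 1: D(W) = {2,3,4,5,6}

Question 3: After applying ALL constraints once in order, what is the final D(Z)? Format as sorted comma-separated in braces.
Answer: {2,4}

Derivation:
Constraint 1 (W != U) on D(W)={2,3,4,5,6} D(U)={3,4,5}: no change
Constraint 2 (Y + Z = W) on D(Y)={2,3,4,5,6} D(Z)={2,4,5,6} D(W)={2,3,4,5,6}: Y {2,3,4,5,6}->{2,3,4}; Z {2,4,5,6}->{2,4}; W {2,3,4,5,6}->{4,5,6}
Constraint 3 (W != Y) on D(W)={4,5,6} D(Y)={2,3,4}: no change
Constraint 4 (U != W) on D(U)={3,4,5} D(W)={4,5,6}: no change
So after all 4 constraints: D(Z) = {2,4}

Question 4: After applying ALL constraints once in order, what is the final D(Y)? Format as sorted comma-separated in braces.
Constraint 1 (W != U) on D(W)={2,3,4,5,6} D(U)={3,4,5}: no change
Constraint 2 (Y + Z = W) on D(Y)={2,3,4,5,6} D(Z)={2,4,5,6} D(W)={2,3,4,5,6}: Y {2,3,4,5,6}->{2,3,4}; Z {2,4,5,6}->{2,4}; W {2,3,4,5,6}->{4,5,6}
Constraint 3 (W != Y) on D(W)={4,5,6} D(Y)={2,3,4}: no change
Constraint 4 (U != W) on D(U)={3,4,5} D(W)={4,5,6}: no change
So after all 4 constraints: D(Y) = {2,3,4}

Answer: {2,3,4}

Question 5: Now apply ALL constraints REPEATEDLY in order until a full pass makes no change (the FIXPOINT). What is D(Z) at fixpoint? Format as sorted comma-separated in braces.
Answer: {2,4}

Derivation:
pass 0 (initial): D(Z)={2,4,5,6}
pass 1: W {2,3,4,5,6}->{4,5,6}; Y {2,3,4,5,6}->{2,3,4}; Z {2,4,5,6}->{2,4}
pass 2: no change
Fixpoint after 2 passes: D(Z) = {2,4}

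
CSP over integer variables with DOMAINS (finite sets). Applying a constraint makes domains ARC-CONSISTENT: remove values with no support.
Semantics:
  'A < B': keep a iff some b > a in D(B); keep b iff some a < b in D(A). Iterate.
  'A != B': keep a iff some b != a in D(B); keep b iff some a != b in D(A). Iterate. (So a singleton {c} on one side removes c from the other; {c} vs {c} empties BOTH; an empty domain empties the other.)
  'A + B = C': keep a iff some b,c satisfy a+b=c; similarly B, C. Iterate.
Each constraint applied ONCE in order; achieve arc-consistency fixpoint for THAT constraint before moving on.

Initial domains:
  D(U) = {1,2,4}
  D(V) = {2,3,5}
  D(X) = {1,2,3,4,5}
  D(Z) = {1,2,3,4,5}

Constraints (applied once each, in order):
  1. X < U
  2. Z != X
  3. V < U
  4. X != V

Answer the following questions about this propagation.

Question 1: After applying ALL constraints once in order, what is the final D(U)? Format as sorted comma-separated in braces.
Answer: {4}

Derivation:
Constraint 1 (X < U) on D(X)={1,2,3,4,5} D(U)={1,2,4}: X {1,2,3,4,5}->{1,2,3}; U {1,2,4}->{2,4}
Constraint 2 (Z != X) on D(Z)={1,2,3,4,5} D(X)={1,2,3}: no change
Constraint 3 (V < U) on D(V)={2,3,5} D(U)={2,4}: V {2,3,5}->{2,3}; U {2,4}->{4}
Constraint 4 (X != V) on D(X)={1,2,3} D(V)={2,3}: no change
So after all 4 constraints: D(U) = {4}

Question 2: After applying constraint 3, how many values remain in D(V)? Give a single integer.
Answer: 2

Derivation:
Constraint 1 (X < U) on D(X)={1,2,3,4,5} D(U)={1,2,4}: X {1,2,3,4,5}->{1,2,3}; U {1,2,4}->{2,4}
Constraint 2 (Z != X) on D(Z)={1,2,3,4,5} D(X)={1,2,3}: no change
Constraint 3 (V < U) on D(V)={2,3,5} D(U)={2,4}: V {2,3,5}->{2,3}; U {2,4}->{4}
So after constraint 3: D(V)={2,3}, size = 2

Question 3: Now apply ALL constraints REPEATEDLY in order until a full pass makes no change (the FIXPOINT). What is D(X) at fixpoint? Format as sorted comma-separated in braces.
Answer: {1,2,3}

Derivation:
pass 0 (initial): D(X)={1,2,3,4,5}
pass 1: U {1,2,4}->{4}; V {2,3,5}->{2,3}; X {1,2,3,4,5}->{1,2,3}
pass 2: no change
Fixpoint after 2 passes: D(X) = {1,2,3}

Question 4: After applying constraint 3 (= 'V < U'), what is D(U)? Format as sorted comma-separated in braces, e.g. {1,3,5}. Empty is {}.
Answer: {4}

Derivation:
Constraint 1 (X < U) on D(X)={1,2,3,4,5} D(U)={1,2,4}: X {1,2,3,4,5}->{1,2,3}; U {1,2,4}->{2,4}
Constraint 2 (Z != X) on D(Z)={1,2,3,4,5} D(X)={1,2,3}: no change
Constraint 3 (V < U) on D(V)={2,3,5} D(U)={2,4}: V {2,3,5}->{2,3}; U {2,4}->{4}
So after constraint 3: D(U) = {4}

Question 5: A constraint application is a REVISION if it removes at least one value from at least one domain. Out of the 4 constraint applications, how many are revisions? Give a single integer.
Answer: 2

Derivation:
Constraint 1 (X < U) on D(X)={1,2,3,4,5} D(U)={1,2,4}: X {1,2,3,4,5}->{1,2,3}; U {1,2,4}->{2,4} => REVISION
Constraint 2 (Z != X) on D(Z)={1,2,3,4,5} D(X)={1,2,3}: no change => not a revision
Constraint 3 (V < U) on D(V)={2,3,5} D(U)={2,4}: V {2,3,5}->{2,3}; U {2,4}->{4} => REVISION
Constraint 4 (X != V) on D(X)={1,2,3} D(V)={2,3}: no change => not a revision
Total revisions = 2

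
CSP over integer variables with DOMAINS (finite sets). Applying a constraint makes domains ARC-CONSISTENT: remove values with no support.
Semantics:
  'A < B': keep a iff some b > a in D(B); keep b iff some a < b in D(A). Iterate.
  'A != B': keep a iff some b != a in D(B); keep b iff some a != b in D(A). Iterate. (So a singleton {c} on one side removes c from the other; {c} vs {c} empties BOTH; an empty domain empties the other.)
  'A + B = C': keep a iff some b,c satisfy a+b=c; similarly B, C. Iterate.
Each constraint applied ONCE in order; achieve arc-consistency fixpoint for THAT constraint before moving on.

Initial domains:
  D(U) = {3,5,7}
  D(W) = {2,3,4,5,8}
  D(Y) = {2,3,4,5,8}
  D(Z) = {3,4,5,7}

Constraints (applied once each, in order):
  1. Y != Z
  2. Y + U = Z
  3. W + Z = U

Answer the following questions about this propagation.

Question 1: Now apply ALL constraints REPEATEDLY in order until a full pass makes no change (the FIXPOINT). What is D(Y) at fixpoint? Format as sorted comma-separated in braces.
pass 0 (initial): D(Y)={2,3,4,5,8}
pass 1: U {3,5,7}->{}; W {2,3,4,5,8}->{}; Y {2,3,4,5,8}->{2,4}; Z {3,4,5,7}->{}
pass 2: Y {2,4}->{}
pass 3: no change
Fixpoint after 3 passes: D(Y) = {}

Answer: {}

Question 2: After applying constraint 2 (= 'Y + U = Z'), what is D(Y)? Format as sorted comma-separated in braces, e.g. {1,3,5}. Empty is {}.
Constraint 1 (Y != Z) on D(Y)={2,3,4,5,8} D(Z)={3,4,5,7}: no change
Constraint 2 (Y + U = Z) on D(Y)={2,3,4,5,8} D(U)={3,5,7} D(Z)={3,4,5,7}: Y {2,3,4,5,8}->{2,4}; U {3,5,7}->{3,5}; Z {3,4,5,7}->{5,7}
So after constraint 2: D(Y) = {2,4}

Answer: {2,4}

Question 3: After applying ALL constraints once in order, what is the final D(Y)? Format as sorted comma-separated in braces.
Constraint 1 (Y != Z) on D(Y)={2,3,4,5,8} D(Z)={3,4,5,7}: no change
Constraint 2 (Y + U = Z) on D(Y)={2,3,4,5,8} D(U)={3,5,7} D(Z)={3,4,5,7}: Y {2,3,4,5,8}->{2,4}; U {3,5,7}->{3,5}; Z {3,4,5,7}->{5,7}
Constraint 3 (W + Z = U) on D(W)={2,3,4,5,8} D(Z)={5,7} D(U)={3,5}: W {2,3,4,5,8}->{}; Z {5,7}->{}; U {3,5}->{}
So after all 3 constraints: D(Y) = {2,4}

Answer: {2,4}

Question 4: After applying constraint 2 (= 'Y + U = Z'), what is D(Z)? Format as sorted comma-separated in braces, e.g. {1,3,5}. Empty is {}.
Constraint 1 (Y != Z) on D(Y)={2,3,4,5,8} D(Z)={3,4,5,7}: no change
Constraint 2 (Y + U = Z) on D(Y)={2,3,4,5,8} D(U)={3,5,7} D(Z)={3,4,5,7}: Y {2,3,4,5,8}->{2,4}; U {3,5,7}->{3,5}; Z {3,4,5,7}->{5,7}
So after constraint 2: D(Z) = {5,7}

Answer: {5,7}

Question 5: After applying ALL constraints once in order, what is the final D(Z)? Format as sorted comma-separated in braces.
Constraint 1 (Y != Z) on D(Y)={2,3,4,5,8} D(Z)={3,4,5,7}: no change
Constraint 2 (Y + U = Z) on D(Y)={2,3,4,5,8} D(U)={3,5,7} D(Z)={3,4,5,7}: Y {2,3,4,5,8}->{2,4}; U {3,5,7}->{3,5}; Z {3,4,5,7}->{5,7}
Constraint 3 (W + Z = U) on D(W)={2,3,4,5,8} D(Z)={5,7} D(U)={3,5}: W {2,3,4,5,8}->{}; Z {5,7}->{}; U {3,5}->{}
So after all 3 constraints: D(Z) = {}

Answer: {}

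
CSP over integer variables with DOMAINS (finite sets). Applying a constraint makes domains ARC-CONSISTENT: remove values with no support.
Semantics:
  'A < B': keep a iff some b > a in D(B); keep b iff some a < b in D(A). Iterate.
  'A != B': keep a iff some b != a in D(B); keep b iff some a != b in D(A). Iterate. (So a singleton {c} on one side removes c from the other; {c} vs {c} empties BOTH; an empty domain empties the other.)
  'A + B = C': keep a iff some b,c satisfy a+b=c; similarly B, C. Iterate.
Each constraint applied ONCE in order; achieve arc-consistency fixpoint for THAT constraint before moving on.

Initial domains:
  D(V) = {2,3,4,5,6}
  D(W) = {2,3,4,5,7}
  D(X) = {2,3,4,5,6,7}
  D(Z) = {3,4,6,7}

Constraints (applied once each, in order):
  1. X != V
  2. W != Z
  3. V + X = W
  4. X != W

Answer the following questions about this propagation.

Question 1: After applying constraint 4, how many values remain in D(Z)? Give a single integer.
Constraint 1 (X != V) on D(X)={2,3,4,5,6,7} D(V)={2,3,4,5,6}: no change
Constraint 2 (W != Z) on D(W)={2,3,4,5,7} D(Z)={3,4,6,7}: no change
Constraint 3 (V + X = W) on D(V)={2,3,4,5,6} D(X)={2,3,4,5,6,7} D(W)={2,3,4,5,7}: V {2,3,4,5,6}->{2,3,4,5}; X {2,3,4,5,6,7}->{2,3,4,5}; W {2,3,4,5,7}->{4,5,7}
Constraint 4 (X != W) on D(X)={2,3,4,5} D(W)={4,5,7}: no change
So after constraint 4: D(Z)={3,4,6,7}, size = 4

Answer: 4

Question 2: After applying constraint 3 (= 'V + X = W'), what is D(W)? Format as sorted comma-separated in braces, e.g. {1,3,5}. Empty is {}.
Answer: {4,5,7}

Derivation:
Constraint 1 (X != V) on D(X)={2,3,4,5,6,7} D(V)={2,3,4,5,6}: no change
Constraint 2 (W != Z) on D(W)={2,3,4,5,7} D(Z)={3,4,6,7}: no change
Constraint 3 (V + X = W) on D(V)={2,3,4,5,6} D(X)={2,3,4,5,6,7} D(W)={2,3,4,5,7}: V {2,3,4,5,6}->{2,3,4,5}; X {2,3,4,5,6,7}->{2,3,4,5}; W {2,3,4,5,7}->{4,5,7}
So after constraint 3: D(W) = {4,5,7}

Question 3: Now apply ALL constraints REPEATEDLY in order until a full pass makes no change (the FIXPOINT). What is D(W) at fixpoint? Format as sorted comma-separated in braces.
pass 0 (initial): D(W)={2,3,4,5,7}
pass 1: V {2,3,4,5,6}->{2,3,4,5}; W {2,3,4,5,7}->{4,5,7}; X {2,3,4,5,6,7}->{2,3,4,5}
pass 2: no change
Fixpoint after 2 passes: D(W) = {4,5,7}

Answer: {4,5,7}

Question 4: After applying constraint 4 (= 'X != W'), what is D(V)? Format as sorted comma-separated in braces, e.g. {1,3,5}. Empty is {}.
Constraint 1 (X != V) on D(X)={2,3,4,5,6,7} D(V)={2,3,4,5,6}: no change
Constraint 2 (W != Z) on D(W)={2,3,4,5,7} D(Z)={3,4,6,7}: no change
Constraint 3 (V + X = W) on D(V)={2,3,4,5,6} D(X)={2,3,4,5,6,7} D(W)={2,3,4,5,7}: V {2,3,4,5,6}->{2,3,4,5}; X {2,3,4,5,6,7}->{2,3,4,5}; W {2,3,4,5,7}->{4,5,7}
Constraint 4 (X != W) on D(X)={2,3,4,5} D(W)={4,5,7}: no change
So after constraint 4: D(V) = {2,3,4,5}

Answer: {2,3,4,5}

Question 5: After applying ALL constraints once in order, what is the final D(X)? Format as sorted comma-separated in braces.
Constraint 1 (X != V) on D(X)={2,3,4,5,6,7} D(V)={2,3,4,5,6}: no change
Constraint 2 (W != Z) on D(W)={2,3,4,5,7} D(Z)={3,4,6,7}: no change
Constraint 3 (V + X = W) on D(V)={2,3,4,5,6} D(X)={2,3,4,5,6,7} D(W)={2,3,4,5,7}: V {2,3,4,5,6}->{2,3,4,5}; X {2,3,4,5,6,7}->{2,3,4,5}; W {2,3,4,5,7}->{4,5,7}
Constraint 4 (X != W) on D(X)={2,3,4,5} D(W)={4,5,7}: no change
So after all 4 constraints: D(X) = {2,3,4,5}

Answer: {2,3,4,5}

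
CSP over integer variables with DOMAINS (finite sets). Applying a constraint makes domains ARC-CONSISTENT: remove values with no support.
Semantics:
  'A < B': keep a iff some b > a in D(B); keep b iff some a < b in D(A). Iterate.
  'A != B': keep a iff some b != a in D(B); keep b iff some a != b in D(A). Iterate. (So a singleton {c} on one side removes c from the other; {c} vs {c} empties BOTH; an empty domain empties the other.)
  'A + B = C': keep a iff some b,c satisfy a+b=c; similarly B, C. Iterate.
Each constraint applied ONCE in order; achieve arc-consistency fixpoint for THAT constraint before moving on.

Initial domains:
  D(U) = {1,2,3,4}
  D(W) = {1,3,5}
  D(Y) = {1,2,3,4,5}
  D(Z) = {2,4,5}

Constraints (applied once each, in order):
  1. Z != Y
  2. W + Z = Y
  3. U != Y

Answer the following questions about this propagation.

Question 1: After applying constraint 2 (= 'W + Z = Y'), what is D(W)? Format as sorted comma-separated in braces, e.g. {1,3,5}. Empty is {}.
Constraint 1 (Z != Y) on D(Z)={2,4,5} D(Y)={1,2,3,4,5}: no change
Constraint 2 (W + Z = Y) on D(W)={1,3,5} D(Z)={2,4,5} D(Y)={1,2,3,4,5}: W {1,3,5}->{1,3}; Z {2,4,5}->{2,4}; Y {1,2,3,4,5}->{3,5}
So after constraint 2: D(W) = {1,3}

Answer: {1,3}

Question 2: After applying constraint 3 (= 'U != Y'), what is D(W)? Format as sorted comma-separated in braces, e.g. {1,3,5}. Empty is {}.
Constraint 1 (Z != Y) on D(Z)={2,4,5} D(Y)={1,2,3,4,5}: no change
Constraint 2 (W + Z = Y) on D(W)={1,3,5} D(Z)={2,4,5} D(Y)={1,2,3,4,5}: W {1,3,5}->{1,3}; Z {2,4,5}->{2,4}; Y {1,2,3,4,5}->{3,5}
Constraint 3 (U != Y) on D(U)={1,2,3,4} D(Y)={3,5}: no change
So after constraint 3: D(W) = {1,3}

Answer: {1,3}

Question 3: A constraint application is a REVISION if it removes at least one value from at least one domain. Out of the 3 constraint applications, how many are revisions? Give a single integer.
Answer: 1

Derivation:
Constraint 1 (Z != Y) on D(Z)={2,4,5} D(Y)={1,2,3,4,5}: no change => not a revision
Constraint 2 (W + Z = Y) on D(W)={1,3,5} D(Z)={2,4,5} D(Y)={1,2,3,4,5}: W {1,3,5}->{1,3}; Z {2,4,5}->{2,4}; Y {1,2,3,4,5}->{3,5} => REVISION
Constraint 3 (U != Y) on D(U)={1,2,3,4} D(Y)={3,5}: no change => not a revision
Total revisions = 1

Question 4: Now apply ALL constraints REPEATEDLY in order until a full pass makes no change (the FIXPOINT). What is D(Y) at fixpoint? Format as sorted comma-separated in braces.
Answer: {3,5}

Derivation:
pass 0 (initial): D(Y)={1,2,3,4,5}
pass 1: W {1,3,5}->{1,3}; Y {1,2,3,4,5}->{3,5}; Z {2,4,5}->{2,4}
pass 2: no change
Fixpoint after 2 passes: D(Y) = {3,5}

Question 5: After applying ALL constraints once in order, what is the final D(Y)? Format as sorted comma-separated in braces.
Answer: {3,5}

Derivation:
Constraint 1 (Z != Y) on D(Z)={2,4,5} D(Y)={1,2,3,4,5}: no change
Constraint 2 (W + Z = Y) on D(W)={1,3,5} D(Z)={2,4,5} D(Y)={1,2,3,4,5}: W {1,3,5}->{1,3}; Z {2,4,5}->{2,4}; Y {1,2,3,4,5}->{3,5}
Constraint 3 (U != Y) on D(U)={1,2,3,4} D(Y)={3,5}: no change
So after all 3 constraints: D(Y) = {3,5}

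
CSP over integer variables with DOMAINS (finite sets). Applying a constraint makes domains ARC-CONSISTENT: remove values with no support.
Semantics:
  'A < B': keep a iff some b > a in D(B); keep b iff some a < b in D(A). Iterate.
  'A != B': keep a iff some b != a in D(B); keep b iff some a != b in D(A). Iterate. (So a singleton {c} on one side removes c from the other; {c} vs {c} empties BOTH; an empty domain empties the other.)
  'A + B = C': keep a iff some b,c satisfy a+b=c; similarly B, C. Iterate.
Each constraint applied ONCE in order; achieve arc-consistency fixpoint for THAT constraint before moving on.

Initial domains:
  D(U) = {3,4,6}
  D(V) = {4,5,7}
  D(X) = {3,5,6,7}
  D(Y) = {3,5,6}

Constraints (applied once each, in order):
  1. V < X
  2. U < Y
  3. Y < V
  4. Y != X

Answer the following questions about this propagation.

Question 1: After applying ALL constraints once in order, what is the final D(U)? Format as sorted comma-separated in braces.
Constraint 1 (V < X) on D(V)={4,5,7} D(X)={3,5,6,7}: V {4,5,7}->{4,5}; X {3,5,6,7}->{5,6,7}
Constraint 2 (U < Y) on D(U)={3,4,6} D(Y)={3,5,6}: U {3,4,6}->{3,4}; Y {3,5,6}->{5,6}
Constraint 3 (Y < V) on D(Y)={5,6} D(V)={4,5}: Y {5,6}->{}; V {4,5}->{}
Constraint 4 (Y != X) on D(Y)={} D(X)={5,6,7}: X {5,6,7}->{}
So after all 4 constraints: D(U) = {3,4}

Answer: {3,4}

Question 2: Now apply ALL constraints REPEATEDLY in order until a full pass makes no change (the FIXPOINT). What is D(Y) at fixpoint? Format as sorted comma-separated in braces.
Answer: {}

Derivation:
pass 0 (initial): D(Y)={3,5,6}
pass 1: U {3,4,6}->{3,4}; V {4,5,7}->{}; X {3,5,6,7}->{}; Y {3,5,6}->{}
pass 2: U {3,4}->{}
pass 3: no change
Fixpoint after 3 passes: D(Y) = {}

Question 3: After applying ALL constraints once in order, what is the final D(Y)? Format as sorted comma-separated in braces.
Answer: {}

Derivation:
Constraint 1 (V < X) on D(V)={4,5,7} D(X)={3,5,6,7}: V {4,5,7}->{4,5}; X {3,5,6,7}->{5,6,7}
Constraint 2 (U < Y) on D(U)={3,4,6} D(Y)={3,5,6}: U {3,4,6}->{3,4}; Y {3,5,6}->{5,6}
Constraint 3 (Y < V) on D(Y)={5,6} D(V)={4,5}: Y {5,6}->{}; V {4,5}->{}
Constraint 4 (Y != X) on D(Y)={} D(X)={5,6,7}: X {5,6,7}->{}
So after all 4 constraints: D(Y) = {}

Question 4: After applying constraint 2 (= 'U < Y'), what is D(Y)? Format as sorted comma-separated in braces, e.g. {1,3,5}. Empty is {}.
Constraint 1 (V < X) on D(V)={4,5,7} D(X)={3,5,6,7}: V {4,5,7}->{4,5}; X {3,5,6,7}->{5,6,7}
Constraint 2 (U < Y) on D(U)={3,4,6} D(Y)={3,5,6}: U {3,4,6}->{3,4}; Y {3,5,6}->{5,6}
So after constraint 2: D(Y) = {5,6}

Answer: {5,6}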